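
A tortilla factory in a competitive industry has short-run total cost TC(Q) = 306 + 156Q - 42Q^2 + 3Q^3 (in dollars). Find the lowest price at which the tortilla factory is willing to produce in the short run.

$9 per unit

The shutdown price is the minimum of AVC. VC = 156Q - 42Q^2 + 3Q^3, so AVC = 156 - 42Q + 3Q^2.
dAVC/dQ = -42 + 6Q = 0 gives Q = 7. min AVC = 156 - 42·7 + 3·7^2 = 9.
So the shutdown price is $9.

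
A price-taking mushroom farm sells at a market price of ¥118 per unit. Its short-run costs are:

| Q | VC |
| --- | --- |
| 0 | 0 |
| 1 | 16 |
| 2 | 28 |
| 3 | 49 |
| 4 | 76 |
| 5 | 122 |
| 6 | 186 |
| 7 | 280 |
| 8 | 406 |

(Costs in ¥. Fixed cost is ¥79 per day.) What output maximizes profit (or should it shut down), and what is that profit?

Compute π = P·Q − TC at each output: Q=0: -79; Q=1: 23; Q=2: 129; Q=3: 226; Q=4: 317; Q=5: 389; Q=6: 443; Q=7: 467; Q=8: 459.
Profit is maximized at Q = 7. AVC there is 280/7 = ¥40 ≤ P, so producing beats shutting down (which would give -¥79).

Q = 7; profit = ¥467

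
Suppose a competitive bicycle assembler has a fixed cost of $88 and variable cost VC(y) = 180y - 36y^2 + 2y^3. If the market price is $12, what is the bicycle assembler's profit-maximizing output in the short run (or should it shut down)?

Variable cost is VC = 180y - 36y^2 + 2y^3, so AVC = VC/y = 180 - 36y + 2y^2 and MC = dTC/dy = 180 - 72y + 6y^2.
The AVC parabola has its vertex at y = 36/4 = 9, where AVC = 180 - 36·9 + 2·9^2 = $18.
P = $12 lies below min AVC = $18; no output level covers variable cost.
Best response: produce nothing and absorb the $88 fixed cost.

Shut down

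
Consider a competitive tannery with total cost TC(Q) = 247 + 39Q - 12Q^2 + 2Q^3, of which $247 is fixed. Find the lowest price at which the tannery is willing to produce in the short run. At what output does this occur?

Short-run supply begins at min AVC. From VC = 39Q - 12Q^2 + 2Q^3, AVC = 39 - 12Q + 2Q^2.
dAVC/dQ = -12 + 4Q = 0 gives Q = 3. min AVC = 39 - 12·3 + 2·3^2 = 21.
So the shutdown price is $21.

$21 per unit, at Q = 3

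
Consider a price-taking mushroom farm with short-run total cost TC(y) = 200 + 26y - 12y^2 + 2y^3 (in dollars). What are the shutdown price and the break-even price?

Shutdown price = min AVC. AVC = 26 - 12y + 2y^2, with vertex at y = 3 and minimum $8.
ATC = 200/y + 26 - 12y + 2y^2. Setting dATC/dy = −200/y^2 − 12 + 4y = 0 gives y = 5 (since 4·5^3 − 12·5^2 = 200).
min ATC = 200/5 + 26 − 12·5 + 2·5^2 = $56. That is the break-even price.
For $8 ≤ P < $56 the firm produces at a loss; below $8 it shuts down.

Shutdown price = $8; break-even price = $56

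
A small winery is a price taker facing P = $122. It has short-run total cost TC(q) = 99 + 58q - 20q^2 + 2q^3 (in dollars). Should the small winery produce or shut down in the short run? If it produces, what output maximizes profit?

Produce at q = 8

Variable cost is VC = 58q - 20q^2 + 2q^3, so AVC = VC/q = 58 - 20q + 2q^2 and MC = dTC/dq = 58 - 40q + 6q^2.
AVC hits its minimum where MC = AVC, at q = 5, giving min AVC = 58 - 20·5 + 2·5^2 = $8.
P = $122 exceeds min AVC = $8, so the firm stays open.
P = MC gives -64 - 40q + 6q^2 = 0, with roots -4/3 and 8. Take the larger (rising MC): q* = 8.
Check: AVC at q = 8 is $26 ≤ P, so revenue covers variable cost.
Profit = P·q − TC = 122·8 − 307 = $669.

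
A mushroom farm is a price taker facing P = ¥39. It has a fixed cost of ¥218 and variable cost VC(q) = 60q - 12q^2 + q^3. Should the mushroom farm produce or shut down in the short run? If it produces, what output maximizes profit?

Produce at q = 7

From TC, MC = TC'(q) = 60 - 24q + 3q^2 and AVC = VC/q = 60 - 12q + q^2.
AVC hits its minimum where MC = AVC, at q = 6, giving min AVC = 60 - 12·6 + 6^2 = ¥24.
Because ¥39 ≥ ¥24, revenue can cover variable cost; the firm operates.
Solving P = MC: 21 - 24q + 3q^2 = 0 ⇒ q = 1 or 7. On the upward-sloping branch, q* = 7.
Check: AVC at q = 7 is ¥25 ≤ P, so revenue covers variable cost.
Profit = P·q − TC = 39·7 − 393 = -¥120, a loss, but smaller than the ¥218 fixed cost the firm would lose by shutting down.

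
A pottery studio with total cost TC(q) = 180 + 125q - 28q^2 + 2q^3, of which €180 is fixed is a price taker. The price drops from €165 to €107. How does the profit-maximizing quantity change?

Output falls from 10 to 9

AVC = 125 - 28q + 2q^2, minimized at q = 7 where min AVC = €27. MC = 125 - 56q + 6q^2.
At P = €165 ≥ min AVC, set P = MC on the rising branch: q = 10.
At P = €107 ≥ min AVC, set P = MC: q = 9. The firm stays open but cuts output.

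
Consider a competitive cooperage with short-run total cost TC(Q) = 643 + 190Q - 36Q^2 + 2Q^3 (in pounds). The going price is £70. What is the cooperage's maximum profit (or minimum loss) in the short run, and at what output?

AVC = 190 - 36Q + 2Q^2 has its minimum £28 at Q = 9; price £70 clears that bar, so the firm operates.
With MC = 190 - 72Q + 6Q^2, P = MC on the upward-sloping part at Q* = 10.
TR = 70·10 = 700. TC = 643 + 300 = 943. Profit = 700 − 943 = -£243.
That loss of £243 beats the £643 the firm would lose by shutting down; producing recovers £400 of fixed cost.

Profit = -£243 at Q = 10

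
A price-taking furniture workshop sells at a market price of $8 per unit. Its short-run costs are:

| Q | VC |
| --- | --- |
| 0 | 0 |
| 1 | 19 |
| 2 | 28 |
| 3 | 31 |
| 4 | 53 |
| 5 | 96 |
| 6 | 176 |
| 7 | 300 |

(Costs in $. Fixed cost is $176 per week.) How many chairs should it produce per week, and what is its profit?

Q = 0 (shut down); profit = -$176

Tabulate TR − TC: Q=0: -176; Q=1: -187; Q=2: -188; Q=3: -183; Q=4: -197; Q=5: -232; Q=6: -304; Q=7: -420.
Profit is highest at Q = 0. Equivalently, the lowest AVC in the table is 31/3 ≈ $10.33 at Q = 3, and P = $8 falls below it — price never covers variable cost, so the firm shuts down and loses only its fixed cost.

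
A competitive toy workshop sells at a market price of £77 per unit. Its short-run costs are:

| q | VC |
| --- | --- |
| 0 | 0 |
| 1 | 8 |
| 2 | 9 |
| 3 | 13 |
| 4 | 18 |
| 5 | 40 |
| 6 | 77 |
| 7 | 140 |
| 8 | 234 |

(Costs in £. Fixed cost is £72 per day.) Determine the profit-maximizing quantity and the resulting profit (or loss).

q = 7; profit = £327

Profit at each row (π = 77q − TC): q=0: -72; q=1: -3; q=2: 73; q=3: 146; q=4: 218; q=5: 273; q=6: 313; q=7: 327; q=8: 310.
Profit is maximized at q = 7. AVC there is 140/7 = £20 ≤ P, so producing beats shutting down (which would give -£72).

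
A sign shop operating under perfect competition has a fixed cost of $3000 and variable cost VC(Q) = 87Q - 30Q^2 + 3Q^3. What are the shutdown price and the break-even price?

AVC = 87 - 30Q + 3Q^2; minimized at Q = 5, giving min AVC = $12. That is the shutdown price.
ATC = 3000/Q + 87 - 30Q + 3Q^2. Setting dATC/dQ = −3000/Q^2 − 30 + 6Q = 0 gives Q = 10 (since 6·10^3 − 30·10^2 = 3000).
min ATC = 3000/10 + 87 − 30·10 + 3·10^2 = $387. That is the break-even price.
Between these two prices the firm operates at a loss; above $387 it earns a profit.

Shutdown price = $12; break-even price = $387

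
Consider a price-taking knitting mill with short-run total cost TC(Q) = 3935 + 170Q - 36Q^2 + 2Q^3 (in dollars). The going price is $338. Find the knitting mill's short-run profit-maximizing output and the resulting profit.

AVC = 170 - 36Q + 2Q^2 has its minimum $8 at Q = 9; price $338 clears that bar, so the firm operates.
With MC = 170 - 72Q + 6Q^2, P = MC on the upward-sloping part at Q* = 14.
TR = 338·14 = 4732. TC = 3935 + 812 = 4747. Profit = 4732 − 4747 = -$15.
Shutting down would mean losing the fixed cost of $3935, so operating at a loss of $15 is better by $3920.

Profit = -$15 at Q = 14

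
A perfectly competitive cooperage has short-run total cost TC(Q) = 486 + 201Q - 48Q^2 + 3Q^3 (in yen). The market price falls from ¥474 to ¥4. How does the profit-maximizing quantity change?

Output falls from 13 to 0 (the firm shuts down)

AVC = 201 - 48Q + 3Q^2, minimized at Q = 8 where min AVC = ¥9. MC = 201 - 96Q + 9Q^2.
With P = ¥474 above the shutdown price, P = MC gives Q = 13.
At P = ¥4 < min AVC = ¥9, price no longer covers variable cost at any output, so the firm shuts down: Q = 0.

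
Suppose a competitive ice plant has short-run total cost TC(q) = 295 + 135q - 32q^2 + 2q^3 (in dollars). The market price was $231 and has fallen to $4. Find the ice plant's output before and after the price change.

Output falls from 12 to 0 (the firm shuts down)

MC = 135 - 64q + 6q^2; the shutdown threshold is min AVC = $7 (at q = 8).
With P = $231 above the shutdown price, P = MC gives q = 12.
At P = $4 < min AVC = $7, price no longer covers variable cost at any output, so the firm shuts down: q = 0.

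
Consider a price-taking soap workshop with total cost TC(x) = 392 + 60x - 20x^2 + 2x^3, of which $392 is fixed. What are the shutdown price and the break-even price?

AVC = 60 - 20x + 2x^2; minimized at x = 5, giving min AVC = $10. That is the shutdown price.
ATC = 392/x + 60 - 20x + 2x^2. Setting dATC/dx = −392/x^2 − 20 + 4x = 0 gives x = 7 (since 4·7^3 − 20·7^2 = 392).
min ATC = 392/7 + 60 − 20·7 + 2·7^2 = $74. That is the break-even price.
For $10 ≤ P < $74 the firm produces at a loss; below $10 it shuts down.

Shutdown price = $10; break-even price = $74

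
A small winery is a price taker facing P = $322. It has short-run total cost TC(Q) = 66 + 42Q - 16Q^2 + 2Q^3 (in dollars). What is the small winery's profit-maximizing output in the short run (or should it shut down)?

From TC, MC = TC'(Q) = 42 - 32Q + 6Q^2 and AVC = VC/Q = 42 - 16Q + 2Q^2.
AVC is minimized where dAVC/dQ = -16 + 4Q = 0, at Q = 4; min AVC = 42 - 16·4 + 2·4^2 = $10.
Since P = $322 ≥ min AVC = $10, price covers variable cost and the firm should produce.
P = MC gives -280 - 32Q + 6Q^2 = 0, with roots -14/3 and 10. Take the larger (rising MC): Q* = 10.
Check: AVC at Q = 10 is $82 ≤ P, so revenue covers variable cost.
Profit = P·Q − TC = 322·10 − 886 = $2334.

Produce at Q = 10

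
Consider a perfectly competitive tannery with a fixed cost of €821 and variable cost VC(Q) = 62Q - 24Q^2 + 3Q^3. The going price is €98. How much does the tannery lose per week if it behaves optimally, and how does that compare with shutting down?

Profit = -€389 at Q = 6

AVC = 62 - 24Q + 3Q^2; min AVC = €14 at Q = 4. Since P = €98 ≥ min AVC, the firm produces.
MC = 62 - 48Q + 9Q^2. Setting P = MC and taking the root on the rising branch gives Q* = 6.
TR = 98·6 = 588. TC = 821 + 156 = 977. Profit = 588 − 977 = -€389.
By producing, the firm covers all variable cost plus €432 of fixed cost; shutting down would lose the full €821.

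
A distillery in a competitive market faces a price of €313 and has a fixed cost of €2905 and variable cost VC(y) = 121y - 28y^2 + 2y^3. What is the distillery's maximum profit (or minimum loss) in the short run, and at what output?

AVC = 121 - 28y + 2y^2 has its minimum €23 at y = 7; price €313 clears that bar, so the firm operates.
With MC = 121 - 56y + 6y^2, P = MC on the upward-sloping part at y* = 12.
TR = 313·12 = 3756. TC = 2905 + 876 = 3781. Profit = 3756 − 3781 = -€25.
That loss of €25 beats the €2905 the firm would lose by shutting down; producing recovers €2880 of fixed cost.

Profit = -€25 at y = 12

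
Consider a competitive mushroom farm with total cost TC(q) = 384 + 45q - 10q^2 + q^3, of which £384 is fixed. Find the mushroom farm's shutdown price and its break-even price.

Shutdown price = £20; break-even price = £77

AVC = 45 - 10q + q^2; minimized at q = 5, giving min AVC = £20. That is the shutdown price.
ATC = 384/q + 45 - 10q + q^2. Setting dATC/dq = −384/q^2 − 10 + 2q = 0 gives q = 8 (since 2·8^3 − 10·8^2 = 384).
min ATC = 384/8 + 45 − 10·8 + 8^2 = £77. That is the break-even price.
Between these two prices the firm operates at a loss; above £77 it earns a profit.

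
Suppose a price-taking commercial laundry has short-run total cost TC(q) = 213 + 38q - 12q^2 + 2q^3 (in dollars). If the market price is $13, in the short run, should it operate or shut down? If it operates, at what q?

Shut down

Strip out fixed cost: VC = 38q - 12q^2 + 2q^3. Then AVC = 38 - 12q + 2q^2 and MC = 38 - 24q + 6q^2.
AVC hits its minimum where MC = AVC, at q = 3, giving min AVC = 38 - 12·3 + 2·3^2 = $20.
Since P = $13 < min AVC = $20, price fails to cover variable cost at any output.
Best response: produce nothing and absorb the $213 fixed cost.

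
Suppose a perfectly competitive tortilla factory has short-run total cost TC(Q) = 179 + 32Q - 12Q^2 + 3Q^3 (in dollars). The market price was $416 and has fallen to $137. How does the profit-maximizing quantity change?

Output falls from 8 to 5

MC = 32 - 24Q + 9Q^2; the shutdown threshold is min AVC = $20 (at Q = 2).
With P = $416 above the shutdown price, P = MC gives Q = 8.
At P = $137 ≥ min AVC, set P = MC: Q = 5. The firm stays open but cuts output.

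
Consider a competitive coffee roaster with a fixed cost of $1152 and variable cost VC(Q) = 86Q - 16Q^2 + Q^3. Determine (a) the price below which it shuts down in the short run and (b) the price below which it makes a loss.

Shutdown price = $22; break-even price = $134

AVC = 86 - 16Q + Q^2; minimized at Q = 8, giving min AVC = $22. That is the shutdown price.
ATC = 1152/Q + 86 - 16Q + Q^2. Setting dATC/dQ = −1152/Q^2 − 16 + 2Q = 0 gives Q = 12 (since 2·12^3 − 16·12^2 = 1152).
min ATC = 1152/12 + 86 − 16·12 + 12^2 = $134. That is the break-even price.
Between these two prices the firm operates at a loss; above $134 it earns a profit.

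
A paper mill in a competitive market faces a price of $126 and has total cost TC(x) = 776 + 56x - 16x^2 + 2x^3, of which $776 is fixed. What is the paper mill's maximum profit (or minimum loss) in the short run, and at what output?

Profit = -$188 at x = 7

AVC = 56 - 16x + 2x^2; min AVC = $24 at x = 4. Since P = $126 ≥ min AVC, the firm produces.
With MC = 56 - 32x + 6x^2, P = MC on the upward-sloping part at x* = 7.
TR = 126·7 = 882. TC = 776 + 294 = 1070. Profit = 882 − 1070 = -$188.
Shutting down would mean losing the fixed cost of $776, so operating at a loss of $188 is better by $588.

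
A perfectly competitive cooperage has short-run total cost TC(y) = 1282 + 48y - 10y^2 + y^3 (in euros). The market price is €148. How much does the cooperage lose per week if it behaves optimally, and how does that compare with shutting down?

Profit = -€282 at y = 10

AVC = 48 - 10y + y^2 has its minimum €23 at y = 5; price €148 clears that bar, so the firm operates.
MC = 48 - 20y + 3y^2. Setting P = MC and taking the root on the rising branch gives y* = 10.
TR = 148·10 = 1480. TC = 1282 + 480 = 1762. Profit = 1480 − 1762 = -€282.
By producing, the firm covers all variable cost plus €1000 of fixed cost; shutting down would lose the full €1282.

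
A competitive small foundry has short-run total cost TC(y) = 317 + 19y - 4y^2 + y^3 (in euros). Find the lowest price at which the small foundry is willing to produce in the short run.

Short-run supply begins at min AVC. From VC = 19y - 4y^2 + y^3, AVC = 19 - 4y + y^2.
dAVC/dy = -4 + 2y = 0 gives y = 2. min AVC = 19 - 4·2 + 2^2 = 15.
So the shutdown price is €15.

€15 per unit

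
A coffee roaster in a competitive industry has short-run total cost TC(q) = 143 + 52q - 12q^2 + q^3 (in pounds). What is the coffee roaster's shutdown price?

The shutdown price is the minimum of AVC. VC = 52q - 12q^2 + q^3, so AVC = 52 - 12q + q^2.
dAVC/dq = -12 + 2q = 0 gives q = 6. min AVC = 52 - 12·6 + 6^2 = 16.
For P < £16 the firm produces nothing.

£16 per unit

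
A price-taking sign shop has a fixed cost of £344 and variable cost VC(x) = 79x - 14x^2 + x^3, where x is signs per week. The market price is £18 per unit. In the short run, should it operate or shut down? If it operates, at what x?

Shut down

From TC, MC = TC'(x) = 79 - 28x + 3x^2 and AVC = VC/x = 79 - 14x + x^2.
The AVC parabola has its vertex at x = 14/2 = 7, where AVC = 79 - 14·7 + 7^2 = £30.
With P < min AVC (£18 < £30), every unit sold adds to the loss.
Best response: produce nothing and absorb the £344 fixed cost.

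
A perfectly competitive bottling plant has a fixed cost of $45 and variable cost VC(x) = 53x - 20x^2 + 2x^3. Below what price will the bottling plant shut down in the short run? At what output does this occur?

Short-run supply begins at min AVC. From VC = 53x - 20x^2 + 2x^3, AVC = 53 - 20x + 2x^2.
At the minimum of AVC, MC = AVC. MC = 53 - 40x + 6x^2; setting MC = AVC gives 4x^2 - 20x = 0, so x = 5. min AVC = 3.
So the shutdown price is $3.

$3 per unit, at x = 5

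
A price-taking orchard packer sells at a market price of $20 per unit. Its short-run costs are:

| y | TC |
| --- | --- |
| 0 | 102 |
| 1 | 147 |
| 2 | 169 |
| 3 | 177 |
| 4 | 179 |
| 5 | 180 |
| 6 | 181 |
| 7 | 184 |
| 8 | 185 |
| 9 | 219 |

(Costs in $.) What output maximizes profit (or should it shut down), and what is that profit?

y = 8; profit = -$25

Profit at each row (π = 20y − TC): y=0: -102; y=1: -127; y=2: -129; y=3: -117; y=4: -99; y=5: -80; y=6: -61; y=7: -44; y=8: -25; y=9: -39.
Profit is maximized at y = 8. AVC there is 83/8 = $10.38 ≤ P, so producing beats shutting down (which would give -$102).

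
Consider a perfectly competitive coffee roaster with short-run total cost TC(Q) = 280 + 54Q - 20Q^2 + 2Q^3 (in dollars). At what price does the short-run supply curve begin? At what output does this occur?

The shutdown price is the minimum of AVC. VC = 54Q - 20Q^2 + 2Q^3, so AVC = 54 - 20Q + 2Q^2.
dAVC/dQ = -20 + 4Q = 0 gives Q = 5. min AVC = 54 - 20·5 + 2·5^2 = 4.
The firm shuts down for any P below $4.

$4 per unit, at Q = 5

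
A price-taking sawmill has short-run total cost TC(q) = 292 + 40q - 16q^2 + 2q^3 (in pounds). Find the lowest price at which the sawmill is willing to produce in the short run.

The firm shuts down when price falls below the minimum of average variable cost. AVC = VC/q = 40 - 16q + 2q^2.
dAVC/dq = -16 + 4q = 0 gives q = 4. min AVC = 40 - 16·4 + 2·4^2 = 8.
So the shutdown price is £8.

£8 per unit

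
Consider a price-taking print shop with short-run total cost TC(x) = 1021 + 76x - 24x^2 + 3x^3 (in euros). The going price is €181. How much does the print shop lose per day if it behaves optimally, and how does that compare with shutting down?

AVC = 76 - 24x + 3x^2; min AVC = €28 at x = 4. Since P = €181 ≥ min AVC, the firm produces.
With MC = 76 - 48x + 9x^2, P = MC on the upward-sloping part at x* = 7.
TR = 181·7 = 1267. TC = 1021 + 385 = 1406. Profit = 1267 − 1406 = -€139.
By producing, the firm covers all variable cost plus €882 of fixed cost; shutting down would lose the full €1021.

Profit = -€139 at x = 7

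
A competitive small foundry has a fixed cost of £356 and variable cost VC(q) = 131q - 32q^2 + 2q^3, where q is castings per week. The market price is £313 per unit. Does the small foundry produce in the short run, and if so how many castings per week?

Strip out fixed cost: VC = 131q - 32q^2 + 2q^3. Then AVC = 131 - 32q + 2q^2 and MC = 131 - 64q + 6q^2.
AVC is minimized where dAVC/dq = -32 + 4q = 0, at q = 8; min AVC = 131 - 32·8 + 2·8^2 = £3.
Because £313 ≥ £3, revenue can cover variable cost; the firm operates.
Solving P = MC: -182 - 64q + 6q^2 = 0 ⇒ q = -7/3 or 13. On the upward-sloping branch, q* = 13.
Check: AVC at q = 13 is £53 ≤ P, so revenue covers variable cost.
Profit = P·q − TC = 313·13 − 1045 = £3024.

Produce at q = 13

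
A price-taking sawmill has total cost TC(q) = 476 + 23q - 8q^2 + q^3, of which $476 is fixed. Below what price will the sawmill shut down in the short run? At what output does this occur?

The firm shuts down when price falls below the minimum of average variable cost. AVC = VC/q = 23 - 8q + q^2.
At the minimum of AVC, MC = AVC. MC = 23 - 16q + 3q^2; setting MC = AVC gives 2q^2 - 8q = 0, so q = 4. min AVC = 7.
The firm shuts down for any P below $7.

$7 per unit, at q = 4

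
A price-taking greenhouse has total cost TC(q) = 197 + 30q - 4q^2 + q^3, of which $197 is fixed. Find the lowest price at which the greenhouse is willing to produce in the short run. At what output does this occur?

The firm shuts down when price falls below the minimum of average variable cost. AVC = VC/q = 30 - 4q + q^2.
At the minimum of AVC, MC = AVC. MC = 30 - 8q + 3q^2; setting MC = AVC gives 2q^2 - 4q = 0, so q = 2. min AVC = 26.
For P < $26 the firm produces nothing.

$26 per unit, at q = 2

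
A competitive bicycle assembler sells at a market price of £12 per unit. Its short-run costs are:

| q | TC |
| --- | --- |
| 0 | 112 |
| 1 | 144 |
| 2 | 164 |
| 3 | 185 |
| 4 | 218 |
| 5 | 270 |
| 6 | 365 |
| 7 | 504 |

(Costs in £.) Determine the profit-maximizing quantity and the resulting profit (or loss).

q = 0 (shut down); profit = -£112

Tabulate TR − TC: q=0: -112; q=1: -132; q=2: -140; q=3: -149; q=4: -170; q=5: -210; q=6: -293; q=7: -420.
Profit is highest at q = 0. Equivalently, the lowest AVC in the table is 73/3 ≈ £24.33 at q = 3, and P = £12 falls below it — price never covers variable cost, so the firm shuts down and loses only its fixed cost.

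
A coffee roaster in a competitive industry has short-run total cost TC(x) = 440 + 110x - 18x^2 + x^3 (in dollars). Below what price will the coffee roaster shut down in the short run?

$29 per unit

Short-run supply begins at min AVC. From VC = 110x - 18x^2 + x^3, AVC = 110 - 18x + x^2.
dAVC/dx = -18 + 2x = 0 gives x = 9. min AVC = 110 - 18·9 + 9^2 = 29.
The firm shuts down for any P below $29.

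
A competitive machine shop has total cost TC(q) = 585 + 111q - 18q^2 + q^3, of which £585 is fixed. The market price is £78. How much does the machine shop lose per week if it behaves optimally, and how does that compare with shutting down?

AVC = 111 - 18q + q^2; min AVC = £30 at q = 9. Since P = £78 ≥ min AVC, the firm produces.
With MC = 111 - 36q + 3q^2, P = MC on the upward-sloping part at q* = 11.
TR = 78·11 = 858. TC = 585 + 374 = 959. Profit = 858 − 959 = -£101.
Shutting down would mean losing the fixed cost of £585, so operating at a loss of £101 is better by £484.

Profit = -£101 at q = 11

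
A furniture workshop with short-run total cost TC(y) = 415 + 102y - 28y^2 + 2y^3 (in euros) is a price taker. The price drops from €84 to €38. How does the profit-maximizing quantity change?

AVC = 102 - 28y + 2y^2, minimized at y = 7 where min AVC = €4. MC = 102 - 56y + 6y^2.
With P = €84 above the shutdown price, P = MC gives y = 9.
At P = €38 ≥ min AVC, set P = MC: y = 8. The firm stays open but cuts output.

Output falls from 9 to 8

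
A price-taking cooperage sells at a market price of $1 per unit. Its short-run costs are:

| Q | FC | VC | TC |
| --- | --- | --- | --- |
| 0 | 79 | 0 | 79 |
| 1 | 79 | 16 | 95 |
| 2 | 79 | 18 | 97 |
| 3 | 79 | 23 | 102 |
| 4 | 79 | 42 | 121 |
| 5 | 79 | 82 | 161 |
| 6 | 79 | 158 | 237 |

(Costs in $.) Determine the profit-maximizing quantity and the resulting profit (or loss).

Tabulate TR − TC: Q=0: -79; Q=1: -94; Q=2: -95; Q=3: -99; Q=4: -117; Q=5: -156; Q=6: -231.
Profit is highest at Q = 0. Equivalently, the lowest AVC in the table is 23/3 ≈ $7.67 at Q = 3, and P = $1 falls below it — price never covers variable cost, so the firm shuts down and loses only its fixed cost.

Q = 0 (shut down); profit = -$79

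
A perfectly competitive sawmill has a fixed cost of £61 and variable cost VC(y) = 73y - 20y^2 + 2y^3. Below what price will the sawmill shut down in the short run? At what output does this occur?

Short-run supply begins at min AVC. From VC = 73y - 20y^2 + 2y^3, AVC = 73 - 20y + 2y^2.
dAVC/dy = -20 + 4y = 0 gives y = 5. min AVC = 73 - 20·5 + 2·5^2 = 23.
The firm shuts down for any P below £23.

£23 per unit, at y = 5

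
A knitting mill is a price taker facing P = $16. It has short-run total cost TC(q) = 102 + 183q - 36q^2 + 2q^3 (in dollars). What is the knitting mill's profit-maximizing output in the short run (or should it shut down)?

Variable cost is VC = 183q - 36q^2 + 2q^3, so AVC = VC/q = 183 - 36q + 2q^2 and MC = dTC/dq = 183 - 72q + 6q^2.
The AVC parabola has its vertex at q = 36/4 = 9, where AVC = 183 - 36·9 + 2·9^2 = $21.
With P < min AVC ($16 < $21), every unit sold adds to the loss.
Best response: produce nothing and absorb the $102 fixed cost.

Shut down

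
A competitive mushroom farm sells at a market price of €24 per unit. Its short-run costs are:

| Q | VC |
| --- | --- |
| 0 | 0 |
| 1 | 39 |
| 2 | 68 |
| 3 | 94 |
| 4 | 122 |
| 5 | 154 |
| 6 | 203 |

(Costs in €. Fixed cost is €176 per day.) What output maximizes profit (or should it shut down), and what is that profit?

Q = 0 (shut down); profit = -€176

Compute π = P·Q − TC at each output: Q=0: -176; Q=1: -191; Q=2: -196; Q=3: -198; Q=4: -202; Q=5: -210; Q=6: -235.
Profit is highest at Q = 0. Equivalently, the lowest AVC in the table is 122/4 ≈ €30.50 at Q = 4, and P = €24 falls below it — price never covers variable cost, so the firm shuts down and loses only its fixed cost.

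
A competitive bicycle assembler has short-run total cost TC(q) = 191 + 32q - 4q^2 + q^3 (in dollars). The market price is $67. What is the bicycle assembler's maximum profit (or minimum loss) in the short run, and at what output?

AVC = 32 - 4q + q^2; min AVC = $28 at q = 2. Since P = $67 ≥ min AVC, the firm produces.
MC = 32 - 8q + 3q^2. Setting P = MC and taking the root on the rising branch gives q* = 5.
TR = 67·5 = 335. TC = 191 + 185 = 376. Profit = 335 − 376 = -$41.
That loss of $41 beats the $191 the firm would lose by shutting down; producing recovers $150 of fixed cost.

Profit = -$41 at q = 5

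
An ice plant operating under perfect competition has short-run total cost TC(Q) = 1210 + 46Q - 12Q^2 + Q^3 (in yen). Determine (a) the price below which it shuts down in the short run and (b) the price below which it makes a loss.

AVC = 46 - 12Q + Q^2; minimized at Q = 6, giving min AVC = ¥10. That is the shutdown price.
ATC = 1210/Q + 46 - 12Q + Q^2. Setting dATC/dQ = −1210/Q^2 − 12 + 2Q = 0 gives Q = 11 (since 2·11^3 − 12·11^2 = 1210).
min ATC = 1210/11 + 46 − 12·11 + 11^2 = ¥145. That is the break-even price.
Between these two prices the firm operates at a loss; above ¥145 it earns a profit.

Shutdown price = ¥10; break-even price = ¥145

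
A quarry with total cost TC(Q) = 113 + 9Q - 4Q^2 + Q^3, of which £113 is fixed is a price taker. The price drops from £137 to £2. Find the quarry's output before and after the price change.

MC = 9 - 8Q + 3Q^2; the shutdown threshold is min AVC = £5 (at Q = 2).
At P = £137 ≥ min AVC, set P = MC on the rising branch: Q = 8.
At P = £2 < min AVC = £5, price no longer covers variable cost at any output, so the firm shuts down: Q = 0.

Output falls from 8 to 0 (the firm shuts down)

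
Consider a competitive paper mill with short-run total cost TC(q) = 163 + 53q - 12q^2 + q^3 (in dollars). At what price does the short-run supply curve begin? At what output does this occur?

The shutdown price is the minimum of AVC. VC = 53q - 12q^2 + q^3, so AVC = 53 - 12q + q^2.
At the minimum of AVC, MC = AVC. MC = 53 - 24q + 3q^2; setting MC = AVC gives 2q^2 - 12q = 0, so q = 6. min AVC = 17.
The firm shuts down for any P below $17.

$17 per unit, at q = 6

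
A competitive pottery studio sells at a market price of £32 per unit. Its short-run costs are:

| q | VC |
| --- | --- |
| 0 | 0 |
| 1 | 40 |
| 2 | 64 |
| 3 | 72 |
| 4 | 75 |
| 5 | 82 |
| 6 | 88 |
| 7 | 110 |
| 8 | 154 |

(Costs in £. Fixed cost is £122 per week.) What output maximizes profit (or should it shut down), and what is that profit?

Profit at each row (π = 32q − TC): q=0: -122; q=1: -130; q=2: -122; q=3: -98; q=4: -69; q=5: -44; q=6: -18; q=7: -8; q=8: -20.
Profit is maximized at q = 7. AVC there is 110/7 = £15.71 ≤ P, so producing beats shutting down (which would give -£122).

q = 7; profit = -£8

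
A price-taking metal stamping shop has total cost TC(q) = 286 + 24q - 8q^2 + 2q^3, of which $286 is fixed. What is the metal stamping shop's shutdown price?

Short-run supply begins at min AVC. From VC = 24q - 8q^2 + 2q^3, AVC = 24 - 8q + 2q^2.
dAVC/dq = -8 + 4q = 0 gives q = 2. min AVC = 24 - 8·2 + 2·2^2 = 16.
So the shutdown price is $16.

$16 per unit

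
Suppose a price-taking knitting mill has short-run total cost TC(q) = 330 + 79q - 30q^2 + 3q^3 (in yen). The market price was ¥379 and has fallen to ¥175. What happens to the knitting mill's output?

MC = 79 - 60q + 9q^2; the shutdown threshold is min AVC = ¥4 (at q = 5).
At P = ¥379 ≥ min AVC, set P = MC on the rising branch: q = 10.
At P = ¥175 ≥ min AVC, set P = MC: q = 8. The firm stays open but cuts output.

Output falls from 10 to 8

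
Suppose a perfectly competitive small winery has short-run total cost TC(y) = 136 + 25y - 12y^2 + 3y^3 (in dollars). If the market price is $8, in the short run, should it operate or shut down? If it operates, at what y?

Strip out fixed cost: VC = 25y - 12y^2 + 3y^3. Then AVC = 25 - 12y + 3y^2 and MC = 25 - 24y + 9y^2.
The AVC parabola has its vertex at y = 12/6 = 2, where AVC = 25 - 12·2 + 3·2^2 = $13.
Since P = $8 < min AVC = $13, price fails to cover variable cost at any output.
Shutting down limits the loss to fixed cost, $136.

Shut down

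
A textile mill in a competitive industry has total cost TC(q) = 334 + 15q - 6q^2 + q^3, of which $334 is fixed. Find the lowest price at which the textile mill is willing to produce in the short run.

$6 per unit

Short-run supply begins at min AVC. From VC = 15q - 6q^2 + q^3, AVC = 15 - 6q + q^2.
dAVC/dq = -6 + 2q = 0 gives q = 3. min AVC = 15 - 6·3 + 3^2 = 6.
For P < $6 the firm produces nothing.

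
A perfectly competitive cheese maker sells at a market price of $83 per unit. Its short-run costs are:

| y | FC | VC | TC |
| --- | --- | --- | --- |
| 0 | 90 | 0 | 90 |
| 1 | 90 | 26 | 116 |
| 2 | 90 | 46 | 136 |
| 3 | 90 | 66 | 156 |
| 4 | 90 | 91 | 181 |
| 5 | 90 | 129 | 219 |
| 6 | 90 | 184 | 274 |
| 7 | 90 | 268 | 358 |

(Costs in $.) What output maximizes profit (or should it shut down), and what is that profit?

y = 6; profit = $224

Profit at each row (π = 83y − TC): y=0: -90; y=1: -33; y=2: 30; y=3: 93; y=4: 151; y=5: 196; y=6: 224; y=7: 223.
Profit is maximized at y = 6. AVC there is 184/6 = $30.67 ≤ P, so producing beats shutting down (which would give -$90).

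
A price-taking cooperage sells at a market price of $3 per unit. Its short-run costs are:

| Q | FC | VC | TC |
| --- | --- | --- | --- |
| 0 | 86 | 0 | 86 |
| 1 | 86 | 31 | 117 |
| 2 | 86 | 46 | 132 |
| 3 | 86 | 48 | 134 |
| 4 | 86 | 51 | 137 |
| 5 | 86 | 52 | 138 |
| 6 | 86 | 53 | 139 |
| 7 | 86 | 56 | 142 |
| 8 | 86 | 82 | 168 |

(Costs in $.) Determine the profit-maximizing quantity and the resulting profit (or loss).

Q = 0 (shut down); profit = -$86

Compute π = P·Q − TC at each output: Q=0: -86; Q=1: -114; Q=2: -126; Q=3: -125; Q=4: -125; Q=5: -123; Q=6: -121; Q=7: -121; Q=8: -144.
Profit is highest at Q = 0. Equivalently, the lowest AVC in the table is 56/7 ≈ $8 at Q = 7, and P = $3 falls below it — price never covers variable cost, so the firm shuts down and loses only its fixed cost.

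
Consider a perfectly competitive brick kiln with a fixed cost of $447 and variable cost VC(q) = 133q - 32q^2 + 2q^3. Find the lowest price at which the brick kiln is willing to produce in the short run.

$5 per unit

The shutdown price is the minimum of AVC. VC = 133q - 32q^2 + 2q^3, so AVC = 133 - 32q + 2q^2.
At the minimum of AVC, MC = AVC. MC = 133 - 64q + 6q^2; setting MC = AVC gives 4q^2 - 32q = 0, so q = 8. min AVC = 5.
For P < $5 the firm produces nothing.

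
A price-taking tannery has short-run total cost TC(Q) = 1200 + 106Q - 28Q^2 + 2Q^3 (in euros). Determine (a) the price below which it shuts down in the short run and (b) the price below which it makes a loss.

Shutdown price = €8; break-even price = €146

Shutdown price = min AVC. AVC = 106 - 28Q + 2Q^2, with vertex at Q = 7 and minimum €8.
ATC = 1200/Q + 106 - 28Q + 2Q^2. Setting dATC/dQ = −1200/Q^2 − 28 + 4Q = 0 gives Q = 10 (since 4·10^3 − 28·10^2 = 1200).
min ATC = 1200/10 + 106 − 28·10 + 2·10^2 = €146. That is the break-even price.
Between these two prices the firm operates at a loss; above €146 it earns a profit.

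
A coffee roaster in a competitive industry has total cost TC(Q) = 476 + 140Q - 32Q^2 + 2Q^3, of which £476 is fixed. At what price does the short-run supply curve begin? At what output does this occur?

£12 per unit, at Q = 8

The firm shuts down when price falls below the minimum of average variable cost. AVC = VC/Q = 140 - 32Q + 2Q^2.
At the minimum of AVC, MC = AVC. MC = 140 - 64Q + 6Q^2; setting MC = AVC gives 4Q^2 - 32Q = 0, so Q = 8. min AVC = 12.
For P < £12 the firm produces nothing.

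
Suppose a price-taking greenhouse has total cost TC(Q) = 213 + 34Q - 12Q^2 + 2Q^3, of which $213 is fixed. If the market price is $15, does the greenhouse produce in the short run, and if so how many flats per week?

Shut down

Strip out fixed cost: VC = 34Q - 12Q^2 + 2Q^3. Then AVC = 34 - 12Q + 2Q^2 and MC = 34 - 24Q + 6Q^2.
AVC is minimized where dAVC/dQ = -12 + 4Q = 0, at Q = 3; min AVC = 34 - 12·3 + 2·3^2 = $16.
Since P = $15 < min AVC = $16, price fails to cover variable cost at any output.
The firm minimizes its loss by shutting down and losing only its fixed cost of $213.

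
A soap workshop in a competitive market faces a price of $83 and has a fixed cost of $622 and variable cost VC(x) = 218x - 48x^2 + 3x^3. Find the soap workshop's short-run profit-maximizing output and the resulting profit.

Profit = -$136 at x = 9

AVC = 218 - 48x + 3x^2 has its minimum $26 at x = 8; price $83 clears that bar, so the firm operates.
With MC = 218 - 96x + 9x^2, P = MC on the upward-sloping part at x* = 9.
TR = 83·9 = 747. TC = 622 + 261 = 883. Profit = 747 − 883 = -$136.
By producing, the firm covers all variable cost plus $486 of fixed cost; shutting down would lose the full $622.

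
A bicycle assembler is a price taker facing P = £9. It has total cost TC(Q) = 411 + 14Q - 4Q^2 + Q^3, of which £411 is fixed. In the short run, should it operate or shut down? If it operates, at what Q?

Variable cost is VC = 14Q - 4Q^2 + Q^3, so AVC = VC/Q = 14 - 4Q + Q^2 and MC = dTC/dQ = 14 - 8Q + 3Q^2.
AVC is minimized where dAVC/dQ = -4 + 2Q = 0, at Q = 2; min AVC = 14 - 4·2 + 2^2 = £10.
P = £9 lies below min AVC = £10; no output level covers variable cost.
Shutting down limits the loss to fixed cost, £411.

Shut down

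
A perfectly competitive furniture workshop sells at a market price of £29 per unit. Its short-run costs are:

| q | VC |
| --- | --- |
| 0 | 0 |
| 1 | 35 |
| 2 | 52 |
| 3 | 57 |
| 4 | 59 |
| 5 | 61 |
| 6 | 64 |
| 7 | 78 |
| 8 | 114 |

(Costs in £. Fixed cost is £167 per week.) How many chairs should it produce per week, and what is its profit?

q = 7; profit = -£42

Profit at each row (π = 29q − TC): q=0: -167; q=1: -173; q=2: -161; q=3: -137; q=4: -110; q=5: -83; q=6: -57; q=7: -42; q=8: -49.
Profit is maximized at q = 7. AVC there is 78/7 = £11.14 ≤ P, so producing beats shutting down (which would give -£167).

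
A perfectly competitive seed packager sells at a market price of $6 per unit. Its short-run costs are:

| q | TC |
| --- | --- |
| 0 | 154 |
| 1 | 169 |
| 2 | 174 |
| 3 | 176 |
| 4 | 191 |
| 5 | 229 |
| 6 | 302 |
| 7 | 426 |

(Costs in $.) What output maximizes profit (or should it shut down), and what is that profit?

Compute π = P·q − TC at each output: q=0: -154; q=1: -163; q=2: -162; q=3: -158; q=4: -167; q=5: -199; q=6: -266; q=7: -384.
Profit is highest at q = 0. Equivalently, the lowest AVC in the table is 22/3 ≈ $7.33 at q = 3, and P = $6 falls below it — price never covers variable cost, so the firm shuts down and loses only its fixed cost.

q = 0 (shut down); profit = -$154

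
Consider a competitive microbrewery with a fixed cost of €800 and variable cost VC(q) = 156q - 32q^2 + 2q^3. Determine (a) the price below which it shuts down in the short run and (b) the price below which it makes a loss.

Shutdown price = €28; break-even price = €116

AVC = 156 - 32q + 2q^2; minimized at q = 8, giving min AVC = €28. That is the shutdown price.
ATC = 800/q + 156 - 32q + 2q^2. Setting dATC/dq = −800/q^2 − 32 + 4q = 0 gives q = 10 (since 4·10^3 − 32·10^2 = 800).
min ATC = 800/10 + 156 − 32·10 + 2·10^2 = €116. That is the break-even price.
For €28 ≤ P < €116 the firm produces at a loss; below €28 it shuts down.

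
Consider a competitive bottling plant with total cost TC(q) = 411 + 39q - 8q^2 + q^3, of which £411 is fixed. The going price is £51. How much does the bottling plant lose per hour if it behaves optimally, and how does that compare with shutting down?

AVC = 39 - 8q + q^2 has its minimum £23 at q = 4; price £51 clears that bar, so the firm operates.
With MC = 39 - 16q + 3q^2, P = MC on the upward-sloping part at q* = 6.
TR = 51·6 = 306. TC = 411 + 162 = 573. Profit = 306 − 573 = -£267.
By producing, the firm covers all variable cost plus £144 of fixed cost; shutting down would lose the full £411.

Profit = -£267 at q = 6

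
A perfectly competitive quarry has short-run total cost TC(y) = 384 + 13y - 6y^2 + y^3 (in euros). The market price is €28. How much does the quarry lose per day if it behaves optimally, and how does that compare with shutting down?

AVC = 13 - 6y + y^2; min AVC = €4 at y = 3. Since P = €28 ≥ min AVC, the firm produces.
MC = 13 - 12y + 3y^2. Setting P = MC and taking the root on the rising branch gives y* = 5.
TR = 28·5 = 140. TC = 384 + 40 = 424. Profit = 140 − 424 = -€284.
By producing, the firm covers all variable cost plus €100 of fixed cost; shutting down would lose the full €384.

Profit = -€284 at y = 5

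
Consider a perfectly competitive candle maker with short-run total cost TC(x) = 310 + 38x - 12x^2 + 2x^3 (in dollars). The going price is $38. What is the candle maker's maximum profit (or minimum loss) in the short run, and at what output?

Profit = -$246 at x = 4

AVC = 38 - 12x + 2x^2; min AVC = $20 at x = 3. Since P = $38 ≥ min AVC, the firm produces.
With MC = 38 - 24x + 6x^2, P = MC on the upward-sloping part at x* = 4.
TR = 38·4 = 152. TC = 310 + 88 = 398. Profit = 152 − 398 = -$246.
By producing, the firm covers all variable cost plus $64 of fixed cost; shutting down would lose the full $310.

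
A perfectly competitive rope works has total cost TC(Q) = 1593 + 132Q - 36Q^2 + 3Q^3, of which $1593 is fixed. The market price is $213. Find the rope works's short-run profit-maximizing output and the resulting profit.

Profit = -$135 at Q = 9

AVC = 132 - 36Q + 3Q^2; min AVC = $24 at Q = 6. Since P = $213 ≥ min AVC, the firm produces.
MC = 132 - 72Q + 9Q^2. Setting P = MC and taking the root on the rising branch gives Q* = 9.
TR = 213·9 = 1917. TC = 1593 + 459 = 2052. Profit = 1917 − 2052 = -$135.
Shutting down would mean losing the fixed cost of $1593, so operating at a loss of $135 is better by $1458.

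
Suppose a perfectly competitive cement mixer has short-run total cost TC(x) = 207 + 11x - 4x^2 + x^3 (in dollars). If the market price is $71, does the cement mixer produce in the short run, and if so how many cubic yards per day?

Variable cost is VC = 11x - 4x^2 + x^3, so AVC = VC/x = 11 - 4x + x^2 and MC = dTC/dx = 11 - 8x + 3x^2.
AVC is minimized where dAVC/dx = -4 + 2x = 0, at x = 2; min AVC = 11 - 4·2 + 2^2 = $7.
Since P = $71 ≥ min AVC = $7, price covers variable cost and the firm should produce.
Solving P = MC: -60 - 8x + 3x^2 = 0 ⇒ x = -10/3 or 6. On the upward-sloping branch, x* = 6.
Check: AVC at x = 6 is $23 ≤ P, so revenue covers variable cost.
Profit = P·x − TC = 71·6 − 345 = $81.

Produce at x = 6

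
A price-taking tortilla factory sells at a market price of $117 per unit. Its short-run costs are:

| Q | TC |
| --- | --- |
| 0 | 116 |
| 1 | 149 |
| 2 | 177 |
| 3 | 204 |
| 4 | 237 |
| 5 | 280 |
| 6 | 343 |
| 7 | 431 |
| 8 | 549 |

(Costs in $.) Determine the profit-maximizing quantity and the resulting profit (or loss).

Compute π = P·Q − TC at each output: Q=0: -116; Q=1: -32; Q=2: 57; Q=3: 147; Q=4: 231; Q=5: 305; Q=6: 359; Q=7: 388; Q=8: 387.
Profit is maximized at Q = 7. AVC there is 315/7 = $45 ≤ P, so producing beats shutting down (which would give -$116).

Q = 7; profit = $388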